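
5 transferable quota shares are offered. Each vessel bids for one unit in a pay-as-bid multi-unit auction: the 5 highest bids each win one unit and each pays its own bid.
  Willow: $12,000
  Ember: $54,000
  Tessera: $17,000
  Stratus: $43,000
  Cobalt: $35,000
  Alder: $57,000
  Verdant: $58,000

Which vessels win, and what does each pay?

Bids ranked high→low: 58,000 (Verdant), 57,000 (Alder), 54,000 (Ember), 43,000 (Stratus), 35,000 (Cobalt), 17,000 (Tessera), 12,000 (Willow)
Top 5: Verdant, Alder, Ember, Stratus, Cobalt.
Each winner pays its own bid: Verdant $58,000, Alder $57,000, Ember $54,000, Stratus $43,000, Cobalt $35,000.

Verdant $58,000, Alder $57,000, Ember $54,000, Stratus $43,000, Cobalt $35,000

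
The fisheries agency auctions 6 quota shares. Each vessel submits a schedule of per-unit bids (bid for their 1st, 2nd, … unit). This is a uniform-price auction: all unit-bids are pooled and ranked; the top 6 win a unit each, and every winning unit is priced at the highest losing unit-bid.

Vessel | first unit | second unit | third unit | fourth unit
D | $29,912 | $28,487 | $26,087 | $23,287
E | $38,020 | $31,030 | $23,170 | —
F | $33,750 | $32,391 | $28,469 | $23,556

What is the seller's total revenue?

Total revenue: $170,814

All unit-bids, highest first — top 6: 38,020 (E-1), 33,750 (F-1), 32,391 (F-2), 31,030 (E-2), 29,912 (D-1), 28,487 (D-2)
The (k+1)-th unit-bid is $28,469.
Allocation: D 2, E 2, F 2. Every unit priced at $28,469.
Revenue = 6 × 28,469 = $170,814.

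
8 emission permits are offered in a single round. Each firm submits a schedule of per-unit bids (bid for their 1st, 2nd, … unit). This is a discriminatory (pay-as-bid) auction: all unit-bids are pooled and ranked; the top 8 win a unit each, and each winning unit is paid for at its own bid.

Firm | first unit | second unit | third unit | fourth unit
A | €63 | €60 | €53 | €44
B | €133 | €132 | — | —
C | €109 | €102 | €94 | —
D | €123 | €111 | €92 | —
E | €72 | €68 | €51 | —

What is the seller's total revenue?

All unit-bids, highest first — top 8: 133 (B-1), 132 (B-2), 123 (D-1), 111 (D-2), 109 (C-1), 102 (C-2), 94 (C-3), 92 (D-3)
Next rejected bid: €72 (not a price — pay-as-bid).
Each winning unit pays its own bid.
Revenue = 133 + 132 + 123 + 111 + 109 + 102 + 94 + 92 = €896.

Total revenue: €896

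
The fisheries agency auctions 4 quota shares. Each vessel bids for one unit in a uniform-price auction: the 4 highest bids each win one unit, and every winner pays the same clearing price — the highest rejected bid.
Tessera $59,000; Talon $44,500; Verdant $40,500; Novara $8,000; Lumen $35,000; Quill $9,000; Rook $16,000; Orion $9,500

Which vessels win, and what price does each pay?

Tessera, Talon, Verdant, Lumen; each pays $16,000

Sorting: 59,000 (Tessera), 44,500 (Talon), 40,500 (Verdant), 35,000 (Lumen), 16,000 (Rook), 9,500 (Orion), …
Winners (4 units): Tessera, Talon, Verdant, Lumen.
First losing bid is Rook's $16,000, which sets the uniform price.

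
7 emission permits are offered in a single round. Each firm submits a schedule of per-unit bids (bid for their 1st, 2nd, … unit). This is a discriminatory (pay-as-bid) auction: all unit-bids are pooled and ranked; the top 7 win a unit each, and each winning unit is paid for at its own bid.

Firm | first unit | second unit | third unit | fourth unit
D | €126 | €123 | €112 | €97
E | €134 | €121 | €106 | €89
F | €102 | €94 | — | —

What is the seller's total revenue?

Total revenue: €824

Pooled unit-bids ranked (top 7): 134 (E-1), 126 (D-1), 123 (D-2), 121 (E-2), 112 (D-3), 106 (E-3), 102 (F-1)
Next rejected bid: €97 (not a price — pay-as-bid).
Each winning unit pays its own bid.
Revenue = 134 + 126 + 123 + 121 + 112 + 106 + 102 = €824.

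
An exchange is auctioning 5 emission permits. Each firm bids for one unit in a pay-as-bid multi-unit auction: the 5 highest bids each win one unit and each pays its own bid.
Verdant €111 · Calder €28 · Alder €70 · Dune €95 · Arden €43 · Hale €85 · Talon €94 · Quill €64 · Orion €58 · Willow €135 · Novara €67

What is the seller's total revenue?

Ordering the bids: 135 (Willow), 111 (Verdant), 95 (Dune), 94 (Talon), 85 (Hale), 70 (Alder), 67 (Novara), …
The 5 highest are Willow, Verdant, Dune, Talon, Hale.
Total revenue = 135 + 111 + 95 + 94 + 85 = €520.

Total revenue: €520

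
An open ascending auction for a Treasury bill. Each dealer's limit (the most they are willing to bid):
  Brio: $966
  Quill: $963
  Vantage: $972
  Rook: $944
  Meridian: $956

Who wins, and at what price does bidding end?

Vantage wins at $966

Limits in order: 972 (Vantage) > 966 (Brio) > 963 (Quill) > 956 (Meridian) > 944 (Rook)
Brio is the last rival to drop out, at $966; Vantage remains and wins at that price.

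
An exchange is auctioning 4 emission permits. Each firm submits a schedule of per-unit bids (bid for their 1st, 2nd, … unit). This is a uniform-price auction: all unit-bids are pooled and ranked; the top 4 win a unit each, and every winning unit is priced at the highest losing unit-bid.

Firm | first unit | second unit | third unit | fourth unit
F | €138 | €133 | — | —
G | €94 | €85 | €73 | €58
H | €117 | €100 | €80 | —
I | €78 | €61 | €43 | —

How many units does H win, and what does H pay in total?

H: 2 units, pays €188

Merging the schedules and taking the best 4: 138 (F-1), 133 (F-2), 117 (H-1), 100 (H-2)
The (k+1)-th unit-bid is €94.
H wins 2 unit(s) at €94 each.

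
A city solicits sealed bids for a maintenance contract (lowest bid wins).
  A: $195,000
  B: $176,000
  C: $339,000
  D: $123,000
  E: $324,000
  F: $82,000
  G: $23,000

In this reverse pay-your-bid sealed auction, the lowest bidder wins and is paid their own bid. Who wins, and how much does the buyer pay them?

Rule: the lowest bidder wins and is paid their own bid.
Bids in order: 23,000 (G) < 82,000 (F) < 123,000 (D) < 176,000 (B) < 195,000 (A) < 324,000 (E) < …
G has the lowest bid and is paid exactly that: $23,000.

G is paid $23,000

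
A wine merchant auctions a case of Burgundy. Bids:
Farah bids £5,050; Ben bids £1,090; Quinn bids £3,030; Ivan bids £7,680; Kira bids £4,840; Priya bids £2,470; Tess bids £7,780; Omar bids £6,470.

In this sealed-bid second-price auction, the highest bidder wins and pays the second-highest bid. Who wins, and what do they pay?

Tess pays £7,680

Sorting bids: 7,780 (Tess) > 7,680 (Ivan) > 6,470 (Omar) > 5,050 (Farah) > 4,840 (Kira) > 3,030 (Quinn) > …
Tess wins with the highest bid; price is set by the runner-up at £7,680.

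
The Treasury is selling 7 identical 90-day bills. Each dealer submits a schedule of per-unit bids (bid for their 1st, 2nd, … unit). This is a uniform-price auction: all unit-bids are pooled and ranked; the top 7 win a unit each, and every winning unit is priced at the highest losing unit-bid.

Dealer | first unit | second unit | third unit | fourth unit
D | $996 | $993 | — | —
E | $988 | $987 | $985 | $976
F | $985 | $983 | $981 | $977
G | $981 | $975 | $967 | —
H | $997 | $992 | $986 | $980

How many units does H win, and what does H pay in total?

Pooled unit-bids ranked (top 7): 997 (H-1), 996 (D-1), 993 (D-2), 992 (H-2), 988 (E-1), 987 (E-2), 986 (H-3)
The (k+1)-th unit-bid is $985.
H wins 3 unit(s) at $985 each.

H: 3 units, pays $2,955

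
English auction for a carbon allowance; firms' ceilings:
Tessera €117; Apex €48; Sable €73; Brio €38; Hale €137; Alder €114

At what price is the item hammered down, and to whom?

Sorting limits: 137 (Hale) > 117 (Tessera) > 114 (Alder) > 73 (Sable) > 48 (Apex) > 38 (Brio)
Bidding ends when Tessera exits at €117; Hale takes it.

Hale wins at €117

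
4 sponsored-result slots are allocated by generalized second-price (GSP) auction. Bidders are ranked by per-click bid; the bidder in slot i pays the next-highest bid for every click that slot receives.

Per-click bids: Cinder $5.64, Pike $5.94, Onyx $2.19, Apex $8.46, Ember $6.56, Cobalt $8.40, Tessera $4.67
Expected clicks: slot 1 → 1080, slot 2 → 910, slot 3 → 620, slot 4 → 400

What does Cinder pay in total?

Cinder pays $0.00

Per-click bids in order: $8.46 (Apex) > $8.40 (Cobalt) > $6.56 (Ember) > $5.94 (Pike) > $5.64 (Cinder) > …
Cinder ranks below slot 4 → no slot, pays nothing.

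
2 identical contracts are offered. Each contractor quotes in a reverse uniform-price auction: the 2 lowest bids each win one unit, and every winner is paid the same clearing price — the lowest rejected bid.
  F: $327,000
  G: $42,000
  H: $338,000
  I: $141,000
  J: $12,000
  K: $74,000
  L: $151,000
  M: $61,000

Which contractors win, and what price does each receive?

Bids ranked low→high: 12,000 (J), 42,000 (G), 61,000 (M), 74,000 (K), …
Lowest 2: J, G.
First losing bid is M's $61,000, which sets the uniform price.

J, G; each is paid $61,000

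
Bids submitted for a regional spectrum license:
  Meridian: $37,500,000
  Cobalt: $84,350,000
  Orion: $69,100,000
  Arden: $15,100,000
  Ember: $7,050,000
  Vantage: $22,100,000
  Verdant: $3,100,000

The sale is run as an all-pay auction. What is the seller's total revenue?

Bids ranked: 84,350,000 (Cobalt) > 69,100,000 (Orion) > 37,500,000 (Meridian) > 22,100,000 (Vantage) > 15,100,000 (Arden) > 7,050,000 (Ember) > …
Cobalt wins with the top bid; all bids are sunk regardless.
Every bidder forfeits their bid regardless of winning.
Revenue = 37,500,000 + 84,350,000 + 69,100,000 + 15,100,000 + 7,050,000 + 22,100,000 + 3,100,000 = $238,300,000.

Total revenue: $238,300,000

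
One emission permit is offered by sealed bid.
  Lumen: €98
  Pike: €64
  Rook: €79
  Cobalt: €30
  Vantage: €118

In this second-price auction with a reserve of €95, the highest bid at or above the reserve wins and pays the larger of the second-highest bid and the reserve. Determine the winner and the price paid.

Rule: the highest bid at or above the reserve wins and pays the larger of the second-highest bid and the reserve.
Bids in order: 118 (Vantage) > 98 (Lumen) > 79 (Rook) > 64 (Pike) > 30 (Cobalt)
Vantage has the top bid at or above the reserve (€118).
Second-highest bid €98 exceeds the reserve €95 → payment €98.

Vantage pays €98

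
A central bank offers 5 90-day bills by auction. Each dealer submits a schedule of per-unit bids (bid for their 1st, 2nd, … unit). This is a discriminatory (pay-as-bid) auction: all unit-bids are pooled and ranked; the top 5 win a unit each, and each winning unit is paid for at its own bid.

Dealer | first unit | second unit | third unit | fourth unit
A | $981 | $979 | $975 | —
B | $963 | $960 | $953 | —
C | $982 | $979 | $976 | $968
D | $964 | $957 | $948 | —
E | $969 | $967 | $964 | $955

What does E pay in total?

E pays $0

Pooled unit-bids ranked (top 5): 982 (C-1), 981 (A-1), 979 (A-2), 979 (C-2), 976 (C-3)
Next rejected bid: $975 (not a price — pay-as-bid).
E wins no units.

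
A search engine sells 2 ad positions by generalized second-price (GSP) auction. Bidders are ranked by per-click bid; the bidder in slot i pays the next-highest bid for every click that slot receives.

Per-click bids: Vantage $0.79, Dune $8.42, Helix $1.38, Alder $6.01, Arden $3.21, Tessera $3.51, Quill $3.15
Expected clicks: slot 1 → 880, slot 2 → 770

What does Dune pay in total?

Dune pays $5288.80

Sorting advertisers: $8.42 (Dune) > $6.01 (Alder) > $3.51 (Tessera) > …
Dune holds slot 1 → pays next bid $6.01 × 880 clicks = $5288.80.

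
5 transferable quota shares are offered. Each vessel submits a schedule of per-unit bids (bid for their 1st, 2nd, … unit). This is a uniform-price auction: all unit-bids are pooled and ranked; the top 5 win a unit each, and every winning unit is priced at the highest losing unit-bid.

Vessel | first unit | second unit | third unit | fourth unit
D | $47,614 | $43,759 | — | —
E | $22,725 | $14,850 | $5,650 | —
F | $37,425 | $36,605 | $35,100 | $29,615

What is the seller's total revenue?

Total revenue: $148,075

Pooled unit-bids ranked (top 5): 47,614 (D-1), 43,759 (D-2), 37,425 (F-1), 36,605 (F-2), 35,100 (F-3)
The (k+1)-th unit-bid is $29,615.
Allocation: D 2, F 3. Every unit priced at $29,615.
Revenue = 5 × 29,615 = $148,075.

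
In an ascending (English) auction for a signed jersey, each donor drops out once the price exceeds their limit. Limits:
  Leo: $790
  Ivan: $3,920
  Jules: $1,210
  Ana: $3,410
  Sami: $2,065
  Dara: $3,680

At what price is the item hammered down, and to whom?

Ivan wins at $3,680

Limits in order: 3,920 (Ivan) > 3,680 (Dara) > 3,410 (Ana) > 2,065 (Sami) > 1,210 (Jules) > 790 (Leo)
Once the price passes $3,680, only Ivan is left; the hammer falls at Dara's limit of $3,680.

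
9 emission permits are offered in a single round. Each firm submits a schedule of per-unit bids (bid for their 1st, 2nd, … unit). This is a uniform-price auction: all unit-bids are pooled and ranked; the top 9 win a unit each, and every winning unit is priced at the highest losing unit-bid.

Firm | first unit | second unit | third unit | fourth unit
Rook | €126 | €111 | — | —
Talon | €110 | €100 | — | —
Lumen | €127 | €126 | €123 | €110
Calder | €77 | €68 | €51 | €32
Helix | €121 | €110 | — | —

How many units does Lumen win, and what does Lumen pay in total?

Pooled unit-bids ranked (top 9): 127 (Lumen-1), 126 (Rook-1), 126 (Lumen-2), 123 (Lumen-3), 121 (Helix-1), 111 (Rook-2), 110 (Talon-1), 110 (Lumen-4), 110 (Helix-2)
The (k+1)-th unit-bid is €100.
Lumen wins 4 unit(s) at €100 each.

Lumen: 4 units, pays €400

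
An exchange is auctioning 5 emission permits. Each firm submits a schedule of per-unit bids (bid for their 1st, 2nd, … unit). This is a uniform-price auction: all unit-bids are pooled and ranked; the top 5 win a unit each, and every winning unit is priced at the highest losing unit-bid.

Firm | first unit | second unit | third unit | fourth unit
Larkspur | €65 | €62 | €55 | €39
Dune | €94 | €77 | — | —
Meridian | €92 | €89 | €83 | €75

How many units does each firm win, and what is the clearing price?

Dune 2, Meridian 3; clearing price €75

Pooled unit-bids ranked (top 5): 94 (Dune-1), 92 (Meridian-1), 89 (Meridian-2), 83 (Meridian-3), 77 (Dune-2)
The (k+1)-th unit-bid is €75.
Allocation: Dune 2, Meridian 3.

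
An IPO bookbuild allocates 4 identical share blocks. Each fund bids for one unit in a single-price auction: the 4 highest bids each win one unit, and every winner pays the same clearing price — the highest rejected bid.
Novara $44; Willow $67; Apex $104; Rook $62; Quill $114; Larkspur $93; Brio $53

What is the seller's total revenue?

Sorting: 114 (Quill), 104 (Apex), 93 (Larkspur), 67 (Willow), 62 (Rook), 53 (Brio), …
Top 4: Quill, Apex, Larkspur, Willow.
First losing bid is Rook's $62, which sets the uniform price.
Total revenue = 4 × $62 = $248.

Total revenue: $248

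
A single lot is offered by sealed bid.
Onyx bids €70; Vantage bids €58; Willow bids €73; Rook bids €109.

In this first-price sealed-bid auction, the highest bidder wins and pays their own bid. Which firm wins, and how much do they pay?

First-price sealed-bid auction: the highest bidder wins and pays their own bid.
Bids ranked: 109 (Rook) > 73 (Willow) > 70 (Onyx) > 58 (Vantage)
First-price: Rook pays what they bid, €109.

Rook pays €109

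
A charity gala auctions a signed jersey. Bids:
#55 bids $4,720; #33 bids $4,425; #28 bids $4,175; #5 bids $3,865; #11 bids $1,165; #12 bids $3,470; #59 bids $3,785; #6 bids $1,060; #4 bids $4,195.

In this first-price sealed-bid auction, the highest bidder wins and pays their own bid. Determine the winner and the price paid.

Bids in order: 4,720 (#55) > 4,425 (#33) > 4,195 (#4) > 4,175 (#28) > 3,865 (#5) > 3,785 (#59) > …
#55 has the highest bid and pays exactly that: $4,720.

#55 pays $4,720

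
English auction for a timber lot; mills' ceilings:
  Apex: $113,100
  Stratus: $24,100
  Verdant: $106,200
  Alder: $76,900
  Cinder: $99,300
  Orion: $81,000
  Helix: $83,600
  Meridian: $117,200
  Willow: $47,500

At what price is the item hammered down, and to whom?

Meridian wins at $113,100

Limits in order: 117,200 (Meridian) > 113,100 (Apex) > 106,200 (Verdant) > 99,300 (Cinder) > 83,600 (Helix) > 81,000 (Orion) > …
Apex is the last rival to drop out, at $113,100; Meridian remains and wins at that price.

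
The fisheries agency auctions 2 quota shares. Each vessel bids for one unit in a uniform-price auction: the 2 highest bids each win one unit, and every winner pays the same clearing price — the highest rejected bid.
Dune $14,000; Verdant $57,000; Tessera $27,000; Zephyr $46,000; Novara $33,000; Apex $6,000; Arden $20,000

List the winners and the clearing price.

Bids ranked high→low: 57,000 (Verdant), 46,000 (Zephyr), 33,000 (Novara), 27,000 (Tessera), …
Winners (2 units): Verdant, Zephyr.
Clearing price = highest rejected bid = $33,000.

Verdant, Zephyr; each pays $33,000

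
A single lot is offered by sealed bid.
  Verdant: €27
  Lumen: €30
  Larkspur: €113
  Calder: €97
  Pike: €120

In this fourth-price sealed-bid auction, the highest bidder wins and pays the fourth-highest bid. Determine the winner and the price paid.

Pike pays €30

Sorting bids: 120 (Pike) > 113 (Larkspur) > 97 (Calder) > 30 (Lumen) > 27 (Verdant)
Pike wins; payment is bid #4 in the ranking = €30.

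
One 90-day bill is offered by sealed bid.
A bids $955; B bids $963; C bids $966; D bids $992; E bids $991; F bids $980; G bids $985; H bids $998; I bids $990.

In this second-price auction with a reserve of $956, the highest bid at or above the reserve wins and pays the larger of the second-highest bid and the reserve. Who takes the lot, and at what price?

Bids ranked: 998 (H) > 992 (D) > 991 (E) > 990 (I) > 985 (G) > 980 (F) > …
H has the top bid at or above the reserve ($998).
Second-highest bid $992 exceeds the reserve $956 → payment $992.

H pays $992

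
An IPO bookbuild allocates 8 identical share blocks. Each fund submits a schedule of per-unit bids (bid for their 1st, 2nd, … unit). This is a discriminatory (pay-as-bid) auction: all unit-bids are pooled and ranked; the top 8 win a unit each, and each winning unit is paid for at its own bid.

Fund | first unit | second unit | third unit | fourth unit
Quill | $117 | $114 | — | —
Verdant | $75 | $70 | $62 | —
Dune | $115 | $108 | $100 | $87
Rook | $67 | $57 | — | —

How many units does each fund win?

Dune 4, Quill 2, Verdant 2

All unit-bids, highest first — top 8: 117 (Quill-1), 115 (Dune-1), 114 (Quill-2), 108 (Dune-2), 100 (Dune-3), 87 (Dune-4), 75 (Verdant-1), 70 (Verdant-2)
Next rejected bid: $67 (not a price — pay-as-bid).
Allocation: Dune 4, Quill 2, Verdant 2.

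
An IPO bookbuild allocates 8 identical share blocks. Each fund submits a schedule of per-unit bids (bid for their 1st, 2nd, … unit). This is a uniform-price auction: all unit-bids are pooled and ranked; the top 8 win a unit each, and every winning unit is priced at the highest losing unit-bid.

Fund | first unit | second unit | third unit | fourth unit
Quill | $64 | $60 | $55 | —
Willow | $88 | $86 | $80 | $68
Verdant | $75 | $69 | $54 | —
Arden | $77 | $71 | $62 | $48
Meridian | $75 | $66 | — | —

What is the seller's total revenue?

Total revenue: $544

Merging the schedules and taking the best 8: 88 (Willow-1), 86 (Willow-2), 80 (Willow-3), 77 (Arden-1), 75 (Verdant-1), 75 (Meridian-1), 71 (Arden-2), 69 (Verdant-2)
Highest rejected unit-bid = $68.
Allocation: Arden 2, Meridian 1, Verdant 2, Willow 3. Every unit priced at $68.
Revenue = 8 × 68 = $544.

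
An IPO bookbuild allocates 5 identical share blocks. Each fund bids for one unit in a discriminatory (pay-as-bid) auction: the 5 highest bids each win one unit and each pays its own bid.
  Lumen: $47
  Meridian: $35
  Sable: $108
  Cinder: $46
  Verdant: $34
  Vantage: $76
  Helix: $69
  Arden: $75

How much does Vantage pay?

Ordering the bids: 108 (Sable), 76 (Vantage), 75 (Arden), 69 (Helix), 47 (Lumen), 46 (Cinder), 35 (Meridian), …
The 5 highest are Sable, Vantage, Arden, Helix, Lumen.
Vantage wins → own bid $76.

Vantage pays $76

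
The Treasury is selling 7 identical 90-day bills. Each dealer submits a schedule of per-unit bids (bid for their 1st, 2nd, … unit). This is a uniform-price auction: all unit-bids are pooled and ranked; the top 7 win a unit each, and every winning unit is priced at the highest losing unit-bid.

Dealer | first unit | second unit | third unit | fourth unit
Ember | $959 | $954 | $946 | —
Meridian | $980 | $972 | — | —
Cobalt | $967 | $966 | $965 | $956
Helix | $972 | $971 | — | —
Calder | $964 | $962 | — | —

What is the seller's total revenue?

Total revenue: $6,748

Pooled unit-bids ranked (top 7): 980 (Meridian-1), 972 (Meridian-2), 972 (Helix-1), 971 (Helix-2), 967 (Cobalt-1), 966 (Cobalt-2), 965 (Cobalt-3)
First bid not allocated: $964.
Allocation: Cobalt 3, Helix 2, Meridian 2. Every unit priced at $964.
Revenue = 7 × 964 = $6,748.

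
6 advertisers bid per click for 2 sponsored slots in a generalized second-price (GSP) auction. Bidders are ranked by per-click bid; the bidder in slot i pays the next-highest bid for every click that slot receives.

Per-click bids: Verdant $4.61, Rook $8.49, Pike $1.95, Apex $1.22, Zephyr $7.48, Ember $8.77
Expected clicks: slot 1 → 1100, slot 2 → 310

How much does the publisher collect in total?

Total revenue: $11657.80

Sorting advertisers: $8.77 (Ember) > $8.49 (Rook) > $7.48 (Zephyr) > …
Slot 1: Ember pays $8.49 × 1100 = $9339.00
Slot 2: Rook pays $7.48 × 310 = $2318.80
Total = $11657.80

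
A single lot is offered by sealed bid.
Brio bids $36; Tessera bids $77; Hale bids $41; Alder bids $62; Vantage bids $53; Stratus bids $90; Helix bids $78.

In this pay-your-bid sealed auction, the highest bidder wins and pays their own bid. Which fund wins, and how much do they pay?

Stratus pays $90

Pay-your-bid sealed auction: the highest bidder wins and pays their own bid.
Bids ranked: 90 (Stratus) > 78 (Helix) > 77 (Tessera) > 62 (Alder) > 53 (Vantage) > 41 (Hale) > …
Stratus has the highest bid and pays exactly that: $90.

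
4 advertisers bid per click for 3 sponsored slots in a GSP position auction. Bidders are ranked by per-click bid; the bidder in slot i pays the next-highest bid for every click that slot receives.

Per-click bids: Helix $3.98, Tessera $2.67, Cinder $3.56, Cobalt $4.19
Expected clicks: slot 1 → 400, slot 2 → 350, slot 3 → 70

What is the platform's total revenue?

Per-click bids in order: $4.19 (Cobalt) > $3.98 (Helix) > $3.56 (Cinder) > $2.67 (Tessera)
Slot 1: Cobalt pays $3.98 × 400 = $1592.00
Slot 2: Helix pays $3.56 × 350 = $1246.00
Slot 3: Cinder pays $2.67 × 70 = $186.90
Total = $3024.90

Total revenue: $3024.90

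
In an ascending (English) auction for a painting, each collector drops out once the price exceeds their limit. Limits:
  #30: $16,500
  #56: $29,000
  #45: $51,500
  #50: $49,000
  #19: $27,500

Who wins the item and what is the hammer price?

Limits ranked: 51,500 (#45) > 49,000 (#50) > 29,000 (#56) > 27,500 (#19) > 16,500 (#30)
Once the price passes $49,000, only #45 is left; the hammer falls at #50's limit of $49,000.

#45 wins at $49,000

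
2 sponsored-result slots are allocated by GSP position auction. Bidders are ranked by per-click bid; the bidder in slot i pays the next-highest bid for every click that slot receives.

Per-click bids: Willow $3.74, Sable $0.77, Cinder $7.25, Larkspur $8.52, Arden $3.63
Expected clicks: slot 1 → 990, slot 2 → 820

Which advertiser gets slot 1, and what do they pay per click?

Per-click bids in order: $8.52 (Larkspur) > $7.25 (Cinder) > $3.74 (Willow) > …
Slot 1 goes to the first-ranked bidder, Larkspur, who pays the next bid down: $7.25/click.

Larkspur; $7.25 per click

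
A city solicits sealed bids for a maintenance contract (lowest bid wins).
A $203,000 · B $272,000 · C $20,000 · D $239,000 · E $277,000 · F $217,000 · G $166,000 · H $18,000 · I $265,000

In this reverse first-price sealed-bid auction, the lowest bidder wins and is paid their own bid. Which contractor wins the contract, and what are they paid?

H is paid $18,000

Sorting bids: 18,000 (H) < 20,000 (C) < 166,000 (G) < 203,000 (A) < 217,000 (F) < 239,000 (D) < …
H has the lowest bid and is paid exactly that: $18,000.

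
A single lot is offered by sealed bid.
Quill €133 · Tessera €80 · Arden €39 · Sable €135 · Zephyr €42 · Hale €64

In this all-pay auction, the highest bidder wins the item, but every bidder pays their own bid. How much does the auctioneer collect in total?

All-pay auction: the highest bidder wins the item, but every bidder pays their own bid.
Bids ranked: 135 (Sable) > 133 (Quill) > 80 (Tessera) > 64 (Hale) > 42 (Zephyr) > 39 (Arden)
Sable wins with the top bid; all bids are sunk regardless.
Every bidder forfeits their bid regardless of winning.
Revenue = 133 + 80 + 39 + 135 + 42 + 64 = €493.

Total revenue: €493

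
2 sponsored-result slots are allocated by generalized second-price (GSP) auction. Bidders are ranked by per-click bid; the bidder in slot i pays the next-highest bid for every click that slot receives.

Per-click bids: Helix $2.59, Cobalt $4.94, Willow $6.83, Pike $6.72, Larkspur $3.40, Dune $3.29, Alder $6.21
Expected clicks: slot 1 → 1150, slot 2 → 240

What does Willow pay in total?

Sorting advertisers: $6.83 (Willow) > $6.72 (Pike) > $6.21 (Alder) > …
Willow holds slot 1 → pays next bid $6.72 × 1150 clicks = $7728.00.

Willow pays $7728.00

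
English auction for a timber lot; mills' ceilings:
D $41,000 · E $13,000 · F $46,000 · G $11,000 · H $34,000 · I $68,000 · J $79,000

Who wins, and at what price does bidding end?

J wins at $68,000

Rule: the price rises until one bidder remains; the winner pays the price at which the last rival dropped out.
Sorting limits: 79,000 (J) > 68,000 (I) > 46,000 (F) > 41,000 (D) > 34,000 (H) > 13,000 (E) > …
Once the price passes $68,000, only J is left; the hammer falls at I's limit of $68,000.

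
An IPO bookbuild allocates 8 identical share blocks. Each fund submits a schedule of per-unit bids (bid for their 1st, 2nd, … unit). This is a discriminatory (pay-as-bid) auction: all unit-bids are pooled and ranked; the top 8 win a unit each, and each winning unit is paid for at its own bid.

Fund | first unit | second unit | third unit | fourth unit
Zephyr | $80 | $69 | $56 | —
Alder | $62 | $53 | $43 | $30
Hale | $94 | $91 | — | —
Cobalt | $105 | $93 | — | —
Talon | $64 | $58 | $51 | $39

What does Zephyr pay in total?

Zephyr pays $149

All unit-bids, highest first — top 8: 105 (Cobalt-1), 94 (Hale-1), 93 (Cobalt-2), 91 (Hale-2), 80 (Zephyr-1), 69 (Zephyr-2), 64 (Talon-1), 62 (Alder-1)
Next rejected bid: $58 (not a price — pay-as-bid).
Zephyr's winning unit-bids: 80 + 69 = $149.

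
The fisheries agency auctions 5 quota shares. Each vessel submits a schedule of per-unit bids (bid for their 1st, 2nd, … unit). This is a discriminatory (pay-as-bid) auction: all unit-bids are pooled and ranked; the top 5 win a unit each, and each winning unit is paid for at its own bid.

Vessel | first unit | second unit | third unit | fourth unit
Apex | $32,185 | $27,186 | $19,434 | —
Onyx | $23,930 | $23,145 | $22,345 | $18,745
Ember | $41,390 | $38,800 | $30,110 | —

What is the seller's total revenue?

Merging the schedules and taking the best 5: 41,390 (Ember-1), 38,800 (Ember-2), 32,185 (Apex-1), 30,110 (Ember-3), 27,186 (Apex-2)
Next rejected bid: $23,930 (not a price — pay-as-bid).
Each winning unit pays its own bid.
Revenue = 41,390 + 38,800 + 32,185 + 30,110 + 27,186 = $169,671.

Total revenue: $169,671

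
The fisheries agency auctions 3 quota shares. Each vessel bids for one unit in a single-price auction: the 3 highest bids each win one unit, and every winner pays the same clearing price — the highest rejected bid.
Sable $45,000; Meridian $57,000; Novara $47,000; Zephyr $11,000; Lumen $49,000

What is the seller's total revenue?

Sorting: 57,000 (Meridian), 49,000 (Lumen), 47,000 (Novara), 45,000 (Sable), 11,000 (Zephyr)
Top 3: Meridian, Lumen, Novara.
First losing bid is Sable's $45,000, which sets the uniform price.
Total revenue = 3 × $45,000 = $135,000.

Total revenue: $135,000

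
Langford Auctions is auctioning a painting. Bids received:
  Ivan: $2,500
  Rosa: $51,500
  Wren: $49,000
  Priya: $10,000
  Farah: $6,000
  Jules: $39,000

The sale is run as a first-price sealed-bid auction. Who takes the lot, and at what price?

Bids in order: 51,500 (Rosa) > 49,000 (Wren) > 39,000 (Jules) > 10,000 (Priya) > 6,000 (Farah) > 2,500 (Ivan)
Rosa has the highest bid and pays exactly that: $51,500.

Rosa pays $51,500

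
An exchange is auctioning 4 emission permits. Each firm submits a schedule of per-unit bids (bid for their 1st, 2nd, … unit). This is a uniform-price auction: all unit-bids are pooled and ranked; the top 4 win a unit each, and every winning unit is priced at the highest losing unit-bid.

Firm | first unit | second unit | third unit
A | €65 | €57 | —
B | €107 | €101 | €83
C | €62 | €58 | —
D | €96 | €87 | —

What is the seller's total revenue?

All unit-bids, highest first — top 4: 107 (B-1), 101 (B-2), 96 (D-1), 87 (D-2)
The (k+1)-th unit-bid is €83.
Allocation: B 2, D 2. Every unit priced at €83.
Revenue = 4 × 83 = €332.

Total revenue: €332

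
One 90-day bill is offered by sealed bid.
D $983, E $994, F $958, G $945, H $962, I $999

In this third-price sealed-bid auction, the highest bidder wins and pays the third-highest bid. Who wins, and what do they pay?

Sorting bids: 999 (I) > 994 (E) > 983 (D) > 962 (H) > 958 (F) > 945 (G)
I is highest; pays the third-highest bid, $983.

I pays $983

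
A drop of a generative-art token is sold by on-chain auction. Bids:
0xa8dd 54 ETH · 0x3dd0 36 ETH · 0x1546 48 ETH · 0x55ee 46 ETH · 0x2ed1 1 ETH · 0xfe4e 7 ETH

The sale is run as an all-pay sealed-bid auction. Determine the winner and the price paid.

Bids in order: 54 (0xa8dd) > 48 (0x1546) > 46 (0x55ee) > 36 (0x3dd0) > 7 (0xfe4e) > 1 (0x2ed1)
0xa8dd is highest and takes the item; every bidder forfeits their bid.

0xa8dd pays 54 ETH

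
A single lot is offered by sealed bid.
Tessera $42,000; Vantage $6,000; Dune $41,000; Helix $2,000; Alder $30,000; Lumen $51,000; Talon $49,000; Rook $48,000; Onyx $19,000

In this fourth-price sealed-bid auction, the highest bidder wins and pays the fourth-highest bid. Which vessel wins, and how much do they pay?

Sorting bids: 51,000 (Lumen) > 49,000 (Talon) > 48,000 (Rook) > 42,000 (Tessera) > 41,000 (Dune) > 30,000 (Alder) > …
Lumen wins; payment is bid #4 in the ranking = $42,000.

Lumen pays $42,000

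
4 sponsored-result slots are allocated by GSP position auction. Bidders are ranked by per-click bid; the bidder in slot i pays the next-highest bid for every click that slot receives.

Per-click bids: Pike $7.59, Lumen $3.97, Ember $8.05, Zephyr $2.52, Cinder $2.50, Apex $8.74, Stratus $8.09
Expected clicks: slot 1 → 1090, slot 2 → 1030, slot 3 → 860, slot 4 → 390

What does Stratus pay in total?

Ranked by bid: $8.74 (Apex) > $8.09 (Stratus) > $8.05 (Ember) > $7.59 (Pike) > $3.97 (Lumen) > …
Stratus holds slot 2 → pays next bid $8.05 × 1030 clicks = $8291.50.

Stratus pays $8291.50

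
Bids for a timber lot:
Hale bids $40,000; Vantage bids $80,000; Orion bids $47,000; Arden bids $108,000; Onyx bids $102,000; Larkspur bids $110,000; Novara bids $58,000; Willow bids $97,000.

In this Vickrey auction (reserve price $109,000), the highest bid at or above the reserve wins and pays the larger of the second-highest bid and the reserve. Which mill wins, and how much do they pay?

Larkspur pays $109,000

Bids ranked: 110,000 (Larkspur) > 108,000 (Arden) > 102,000 (Onyx) > 97,000 (Willow) > 80,000 (Vantage) > 58,000 (Novara) > …
Larkspur has the top bid at or above the reserve ($110,000).
Second-highest bid $108,000 is below the reserve $109,000, so the reserve binds → payment $109,000.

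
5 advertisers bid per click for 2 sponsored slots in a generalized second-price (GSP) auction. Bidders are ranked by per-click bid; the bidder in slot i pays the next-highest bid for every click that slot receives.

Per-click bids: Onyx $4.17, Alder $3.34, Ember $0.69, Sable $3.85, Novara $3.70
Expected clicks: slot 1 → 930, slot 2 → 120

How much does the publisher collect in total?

Sorting advertisers: $4.17 (Onyx) > $3.85 (Sable) > $3.70 (Novara) > …
Slot 1: Onyx pays $3.85 × 930 = $3580.50
Slot 2: Sable pays $3.70 × 120 = $444.00
Total = $4024.50

Total revenue: $4024.50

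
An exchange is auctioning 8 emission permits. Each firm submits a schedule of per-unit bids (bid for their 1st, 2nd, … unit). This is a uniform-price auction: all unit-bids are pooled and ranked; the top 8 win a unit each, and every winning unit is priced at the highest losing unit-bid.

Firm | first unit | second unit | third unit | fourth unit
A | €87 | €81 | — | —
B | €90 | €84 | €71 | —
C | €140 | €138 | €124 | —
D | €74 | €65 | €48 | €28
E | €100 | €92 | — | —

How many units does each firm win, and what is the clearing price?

All unit-bids, highest first — top 8: 140 (C-1), 138 (C-2), 124 (C-3), 100 (E-1), 92 (E-2), 90 (B-1), 87 (A-1), 84 (B-2)
Highest rejected unit-bid = €81.
Allocation: A 1, B 2, C 3, E 2.

A 1, B 2, C 3, E 2; clearing price €81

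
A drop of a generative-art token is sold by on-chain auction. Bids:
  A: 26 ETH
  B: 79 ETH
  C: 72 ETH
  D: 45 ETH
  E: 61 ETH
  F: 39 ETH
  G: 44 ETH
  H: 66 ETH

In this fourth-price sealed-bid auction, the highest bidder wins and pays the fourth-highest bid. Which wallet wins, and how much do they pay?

Rule: the highest bidder wins and pays the fourth-highest bid.
Bids in order: 79 (B) > 72 (C) > 66 (H) > 61 (E) > 45 (D) > 44 (G) > …
B is highest; pays the fourth-highest bid, 61 ETH.

B pays 61 ETH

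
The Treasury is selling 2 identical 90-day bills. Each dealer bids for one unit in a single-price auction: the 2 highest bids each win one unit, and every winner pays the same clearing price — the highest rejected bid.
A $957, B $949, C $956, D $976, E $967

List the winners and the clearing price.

D, E; each pays $957

Bids ranked high→low: 976 (D), 967 (E), 957 (A), 956 (C), …
Top 2: D, E.
Clearing price = highest rejected bid = $957.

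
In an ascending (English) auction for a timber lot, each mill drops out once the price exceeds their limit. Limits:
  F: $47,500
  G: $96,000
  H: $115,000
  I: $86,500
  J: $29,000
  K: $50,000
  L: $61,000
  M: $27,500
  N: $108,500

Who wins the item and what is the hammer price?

H wins at $108,500

Rule: the price rises until one bidder remains; the winner pays the price at which the last rival dropped out.
Sorting limits: 115,000 (H) > 108,500 (N) > 96,000 (G) > 86,500 (I) > 61,000 (L) > 50,000 (K) > …
Once the price passes $108,500, only H is left; the hammer falls at N's limit of $108,500.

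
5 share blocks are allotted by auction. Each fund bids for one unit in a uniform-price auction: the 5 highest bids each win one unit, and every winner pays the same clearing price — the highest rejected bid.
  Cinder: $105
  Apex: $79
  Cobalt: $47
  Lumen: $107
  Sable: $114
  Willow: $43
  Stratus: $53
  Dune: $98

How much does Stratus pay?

Stratus pays $0

Ordering the bids: 114 (Sable), 107 (Lumen), 105 (Cinder), 98 (Dune), 79 (Apex), 53 (Stratus), 47 (Cobalt), …
Top 5: Sable, Lumen, Cinder, Dune, Apex.
Clearing price = highest rejected bid = $53.
Stratus does not win → pays $0.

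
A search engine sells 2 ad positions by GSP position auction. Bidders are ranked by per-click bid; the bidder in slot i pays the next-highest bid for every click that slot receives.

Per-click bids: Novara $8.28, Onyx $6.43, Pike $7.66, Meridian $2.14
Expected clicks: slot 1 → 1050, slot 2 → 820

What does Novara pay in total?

Novara pays $8043.00

Sorting advertisers: $8.28 (Novara) > $7.66 (Pike) > $6.43 (Onyx) > …
Novara holds slot 1 → pays next bid $7.66 × 1050 clicks = $8043.00.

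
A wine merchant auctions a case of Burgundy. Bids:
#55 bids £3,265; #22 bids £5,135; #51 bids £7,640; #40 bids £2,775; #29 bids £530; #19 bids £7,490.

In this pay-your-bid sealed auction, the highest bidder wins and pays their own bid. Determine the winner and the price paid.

#51 pays £7,640

Sorting bids: 7,640 (#51) > 7,490 (#19) > 5,135 (#22) > 3,265 (#55) > 2,775 (#40) > 530 (#29)
First-price: #51 pays what they bid, £7,640.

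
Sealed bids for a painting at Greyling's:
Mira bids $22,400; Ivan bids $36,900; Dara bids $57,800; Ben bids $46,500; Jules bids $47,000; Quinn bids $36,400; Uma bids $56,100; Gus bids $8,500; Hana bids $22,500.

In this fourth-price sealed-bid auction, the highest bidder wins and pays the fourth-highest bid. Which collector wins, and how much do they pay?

Dara pays $46,500

Rule: the highest bidder wins and pays the fourth-highest bid.
Bids in order: 57,800 (Dara) > 56,100 (Uma) > 47,000 (Jules) > 46,500 (Ben) > 36,900 (Ivan) > 36,400 (Quinn) > …
Dara wins; payment is bid #4 in the ranking = $46,500.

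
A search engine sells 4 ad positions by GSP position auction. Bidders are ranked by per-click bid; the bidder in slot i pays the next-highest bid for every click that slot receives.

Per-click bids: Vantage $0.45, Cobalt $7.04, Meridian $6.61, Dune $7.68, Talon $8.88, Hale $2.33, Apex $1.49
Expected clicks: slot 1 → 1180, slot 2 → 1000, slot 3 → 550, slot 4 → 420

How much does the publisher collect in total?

Total revenue: $20716.50

Sorting advertisers: $8.88 (Talon) > $7.68 (Dune) > $7.04 (Cobalt) > $6.61 (Meridian) > $2.33 (Hale) > …
Slot 1: Talon pays $7.68 × 1180 = $9062.40
Slot 2: Dune pays $7.04 × 1000 = $7040.00
Slot 3: Cobalt pays $6.61 × 550 = $3635.50
Slot 4: Meridian pays $2.33 × 420 = $978.60
Total = $20716.50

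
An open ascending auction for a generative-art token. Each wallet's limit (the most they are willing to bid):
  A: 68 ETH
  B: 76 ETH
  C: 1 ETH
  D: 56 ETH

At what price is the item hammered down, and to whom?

B wins at 68 ETH

Rule: the price rises until one bidder remains; the winner pays the price at which the last rival dropped out.
Limits in order: 76 (B) > 68 (A) > 56 (D) > 1 (C)
Bidding ends when A exits at 68 ETH; B takes it.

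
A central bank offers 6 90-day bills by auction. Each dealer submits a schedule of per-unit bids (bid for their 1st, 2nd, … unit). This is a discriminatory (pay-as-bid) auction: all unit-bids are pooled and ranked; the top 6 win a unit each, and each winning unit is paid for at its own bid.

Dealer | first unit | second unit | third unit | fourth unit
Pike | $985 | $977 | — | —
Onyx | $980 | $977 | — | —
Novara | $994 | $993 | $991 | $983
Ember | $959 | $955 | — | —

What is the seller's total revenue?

Total revenue: $5,926

Merging the schedules and taking the best 6: 994 (Novara-1), 993 (Novara-2), 991 (Novara-3), 985 (Pike-1), 983 (Novara-4), 980 (Onyx-1)
Next rejected bid: $977 (not a price — pay-as-bid).
Each winning unit pays its own bid.
Revenue = 994 + 993 + 991 + 985 + 983 + 980 = $5,926.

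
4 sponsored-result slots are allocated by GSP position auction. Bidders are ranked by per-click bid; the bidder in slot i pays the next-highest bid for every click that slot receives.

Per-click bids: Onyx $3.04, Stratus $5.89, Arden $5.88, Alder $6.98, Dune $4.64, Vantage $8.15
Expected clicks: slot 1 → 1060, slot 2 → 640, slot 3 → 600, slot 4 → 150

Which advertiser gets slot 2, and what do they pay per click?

Ranked by bid: $8.15 (Vantage) > $6.98 (Alder) > $5.89 (Stratus) > $5.88 (Arden) > $4.64 (Dune) > …
Slot 2 goes to the second-ranked bidder, Alder, who pays the next bid down: $5.89/click.

Alder; $5.89 per click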